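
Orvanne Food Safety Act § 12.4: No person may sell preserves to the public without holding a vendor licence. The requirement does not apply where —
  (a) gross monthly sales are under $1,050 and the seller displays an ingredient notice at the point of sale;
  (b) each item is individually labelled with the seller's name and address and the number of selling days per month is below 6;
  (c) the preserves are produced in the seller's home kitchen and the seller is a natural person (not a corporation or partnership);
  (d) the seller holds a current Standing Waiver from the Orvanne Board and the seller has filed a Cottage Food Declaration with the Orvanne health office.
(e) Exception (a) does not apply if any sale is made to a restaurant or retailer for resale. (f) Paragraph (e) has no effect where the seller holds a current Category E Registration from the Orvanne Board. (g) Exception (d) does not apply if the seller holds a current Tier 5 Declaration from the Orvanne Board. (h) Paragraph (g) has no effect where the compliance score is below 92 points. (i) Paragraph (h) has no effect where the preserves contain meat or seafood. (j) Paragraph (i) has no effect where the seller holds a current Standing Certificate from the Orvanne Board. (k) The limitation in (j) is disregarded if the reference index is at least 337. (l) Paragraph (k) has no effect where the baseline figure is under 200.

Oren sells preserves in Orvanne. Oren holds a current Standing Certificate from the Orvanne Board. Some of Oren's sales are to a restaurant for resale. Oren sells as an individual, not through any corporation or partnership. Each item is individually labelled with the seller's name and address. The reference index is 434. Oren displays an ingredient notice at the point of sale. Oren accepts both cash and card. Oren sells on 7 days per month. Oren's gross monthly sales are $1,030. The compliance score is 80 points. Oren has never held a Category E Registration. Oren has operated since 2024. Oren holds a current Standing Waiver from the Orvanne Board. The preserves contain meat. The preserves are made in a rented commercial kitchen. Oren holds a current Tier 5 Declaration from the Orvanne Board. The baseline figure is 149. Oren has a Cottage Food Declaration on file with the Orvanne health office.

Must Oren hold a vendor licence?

All of (a)'s requirements are met (gross monthly sales are $1,030, under the $1,050 limit; an ingredient notice is displayed). Turning to paragraphs (e)–(f): (e) operates against (a): some sales are to a restaurant for resale. (f) does not operate here (no current Category E Registration is held), so (e) stands. (a) is therefore removed.
Exception (b) requires that the number of selling days per month is below 6; but the number of selling days per month is 7, not below 6, so (b) is unavailable.
Exception (c) does not apply: the preserves are made in a commercial kitchen, not a home kitchen.
Exception (d)'s conditions are all satisfied: a current Standing Waiver is held; a Cottage Food Declaration is on file. Under paragraphs (g)–(l): (g) is engaged (a current Tier 5 Declaration is held), but is set aside by (h): (h) operates against (g): the compliance score is 80 points, below the 92 points limit. (i) would limit (h) — the preserves contain meat — but (j) sets (i) aside: (j) applies — a current Standing Certificate is held. (k) would limit (j) — the reference index is 434, meeting the 337 threshold — but (l) sets (k) aside: (l) operates against (k): the baseline figure is 149, under the 200 limit. Exception (d) stands.

No — exception (d) applies; Oren is not required to hold a vendor licence.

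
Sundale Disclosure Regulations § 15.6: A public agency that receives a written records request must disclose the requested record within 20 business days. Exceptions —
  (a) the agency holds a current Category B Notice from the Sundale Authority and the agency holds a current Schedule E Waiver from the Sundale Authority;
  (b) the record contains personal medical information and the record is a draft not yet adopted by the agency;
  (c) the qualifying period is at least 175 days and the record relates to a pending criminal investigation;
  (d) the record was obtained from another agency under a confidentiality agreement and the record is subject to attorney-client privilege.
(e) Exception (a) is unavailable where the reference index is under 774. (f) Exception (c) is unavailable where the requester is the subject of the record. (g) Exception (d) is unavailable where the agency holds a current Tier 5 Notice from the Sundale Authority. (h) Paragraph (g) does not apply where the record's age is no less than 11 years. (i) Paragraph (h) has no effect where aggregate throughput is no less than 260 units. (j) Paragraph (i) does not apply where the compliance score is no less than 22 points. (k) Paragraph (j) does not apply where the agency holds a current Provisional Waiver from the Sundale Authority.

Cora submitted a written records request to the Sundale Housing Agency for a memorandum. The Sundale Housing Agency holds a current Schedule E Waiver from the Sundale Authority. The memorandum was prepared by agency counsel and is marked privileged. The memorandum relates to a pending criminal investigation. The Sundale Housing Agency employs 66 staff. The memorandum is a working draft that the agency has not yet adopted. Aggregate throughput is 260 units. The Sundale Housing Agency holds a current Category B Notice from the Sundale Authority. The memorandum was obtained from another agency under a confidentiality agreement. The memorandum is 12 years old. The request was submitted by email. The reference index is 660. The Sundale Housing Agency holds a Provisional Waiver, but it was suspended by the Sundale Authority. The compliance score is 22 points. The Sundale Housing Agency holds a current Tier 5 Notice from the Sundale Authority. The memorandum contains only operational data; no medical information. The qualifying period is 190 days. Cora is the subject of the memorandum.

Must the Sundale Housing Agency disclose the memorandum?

No — exception (d) applies; the Sundale Housing Agency is not required to disclose the memorandum.

Exception (a): a current Category B Notice is held; a current Schedule E Waiver is held — every condition holds. However, paragraph (e) must be considered: (e) operates against (a): the reference index is 660, under the 774 limit. So (a) is unavailable.
Exception (b) does not apply: the memorandum contains only operational data.
All of (c)'s requirements are met (the qualifying period is 190 days, meeting the 175 days threshold; the memorandum relates to a pending investigation). But: (f) operates against (c): Cora is the subject of the memorandum. So (c) is unavailable.
Exception (d)'s conditions are all satisfied: the memorandum was obtained under a confidentiality agreement; the memorandum is privileged. Considering the limiting provisions: (g) applies (a current Tier 5 Notice is held), but yields to (h): (h) applies — the record's age is 12 years, meeting the 11 years threshold. (i) is triggered (aggregate throughput is 260 units, meeting the 260 units threshold), but is set aside by (j): (j) operates — the compliance score is 22 points, meeting the 22 points threshold. (k), which would lift (j), is not triggered — there is no Provisional Waiver in force. Exception (d) stands.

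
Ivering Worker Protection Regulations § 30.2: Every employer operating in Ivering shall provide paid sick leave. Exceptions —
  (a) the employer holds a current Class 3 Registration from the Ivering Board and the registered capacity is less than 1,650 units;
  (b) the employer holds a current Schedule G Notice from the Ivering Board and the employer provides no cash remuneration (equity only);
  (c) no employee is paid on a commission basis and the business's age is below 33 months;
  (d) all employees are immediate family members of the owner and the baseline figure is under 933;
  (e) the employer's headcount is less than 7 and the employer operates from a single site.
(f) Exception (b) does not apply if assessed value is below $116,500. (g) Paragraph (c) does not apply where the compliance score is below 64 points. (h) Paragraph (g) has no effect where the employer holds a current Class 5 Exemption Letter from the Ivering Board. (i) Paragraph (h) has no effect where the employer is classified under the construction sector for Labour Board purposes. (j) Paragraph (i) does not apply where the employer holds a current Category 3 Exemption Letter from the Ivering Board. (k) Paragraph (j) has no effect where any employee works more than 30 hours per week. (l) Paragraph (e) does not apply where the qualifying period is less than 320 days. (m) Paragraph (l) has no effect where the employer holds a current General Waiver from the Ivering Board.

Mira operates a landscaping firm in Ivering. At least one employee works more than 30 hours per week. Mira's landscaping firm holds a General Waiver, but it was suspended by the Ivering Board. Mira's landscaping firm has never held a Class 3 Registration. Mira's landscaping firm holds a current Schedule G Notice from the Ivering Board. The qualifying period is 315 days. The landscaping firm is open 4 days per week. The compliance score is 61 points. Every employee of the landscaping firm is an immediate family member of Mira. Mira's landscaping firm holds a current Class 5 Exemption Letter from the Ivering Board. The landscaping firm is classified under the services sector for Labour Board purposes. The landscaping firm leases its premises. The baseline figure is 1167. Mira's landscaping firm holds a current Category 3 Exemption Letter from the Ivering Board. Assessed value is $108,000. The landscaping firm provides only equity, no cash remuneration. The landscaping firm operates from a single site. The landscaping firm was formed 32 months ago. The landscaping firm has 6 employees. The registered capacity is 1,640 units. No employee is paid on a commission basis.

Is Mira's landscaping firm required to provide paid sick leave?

No — exception (c) applies; Mira's landscaping firm is not required to provide paid sick leave.

Exception (a) requires that the employer holds a current Class 3 Registration from the Ivering Board; but no current Class 3 Registration is held, so (a) is unavailable.
Exception (b) is satisfied on its face — a current Schedule G Notice is held; remuneration is equity-only. But applying paragraph (f): (f) operates — assessed value is $108,000, below the $116,500 limit. So (b) is unavailable.
Exception (c)'s conditions are all satisfied: no employee is paid on commission; the business's age is 32 months, below the 33 months limit. Applying paragraphs (g)–(k): (g) is engaged (the compliance score is 61 points, below the 64 points limit), but yields to (h): (h) applies — a current Class 5 Exemption Letter is held. (i), which would lift (h), does not operate here — the landscaping firm is classified under the services sector. So (c) applies.
Exception (d) requires that the baseline figure is under 933; but the baseline figure is 1,167, not under 933, so (d) is unavailable.
All of (e)'s requirements are met (the employer's headcount is 6, less than the 7 limit; the employer operates from a single site). But applying paragraphs (l)–(m): (l) operates against (e): the qualifying period is 315 days, less than the 320 days limit. (m) does not operate here (no current General Waiver is held), so (l) stands. So (e) is unavailable.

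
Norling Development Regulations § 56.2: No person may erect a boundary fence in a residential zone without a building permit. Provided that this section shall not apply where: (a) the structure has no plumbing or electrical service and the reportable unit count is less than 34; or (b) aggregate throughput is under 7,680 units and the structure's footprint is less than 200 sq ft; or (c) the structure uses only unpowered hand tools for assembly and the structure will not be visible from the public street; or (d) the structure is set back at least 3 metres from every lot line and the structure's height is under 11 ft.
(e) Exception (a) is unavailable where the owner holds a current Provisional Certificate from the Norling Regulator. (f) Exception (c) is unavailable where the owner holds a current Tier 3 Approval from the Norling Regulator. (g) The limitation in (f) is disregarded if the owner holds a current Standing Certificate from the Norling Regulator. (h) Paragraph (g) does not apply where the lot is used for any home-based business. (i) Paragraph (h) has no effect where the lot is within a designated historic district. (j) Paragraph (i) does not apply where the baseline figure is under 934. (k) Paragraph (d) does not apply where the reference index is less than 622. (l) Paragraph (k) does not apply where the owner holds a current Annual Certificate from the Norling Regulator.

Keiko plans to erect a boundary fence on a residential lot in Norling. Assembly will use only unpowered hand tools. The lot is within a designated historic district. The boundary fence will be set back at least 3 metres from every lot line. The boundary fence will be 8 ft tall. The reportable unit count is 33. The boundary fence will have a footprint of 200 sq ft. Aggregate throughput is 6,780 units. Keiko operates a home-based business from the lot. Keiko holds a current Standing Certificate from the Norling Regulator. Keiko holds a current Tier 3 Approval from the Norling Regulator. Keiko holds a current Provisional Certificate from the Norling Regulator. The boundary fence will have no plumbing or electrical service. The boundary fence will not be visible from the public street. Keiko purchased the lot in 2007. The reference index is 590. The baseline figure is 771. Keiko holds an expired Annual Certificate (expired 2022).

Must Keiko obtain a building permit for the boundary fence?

Yes — Keiko must obtain a building permit.

Exception (a) is satisfied on its face — there is no plumbing or electrical service; the reportable unit count is 33, less than the 34 limit. But applying paragraph (e): (e) operates against (a): a current Provisional Certificate is held. (a) is therefore removed.
Exception (b) does not apply: the structure's footprint is 200 sq ft, not less than 200 sq ft.
All of (c)'s requirements are met (assembly uses only hand tools; the structure will not be visible from the street). But: (f) operates — a current Tier 3 Approval is held. (g) would limit (f) — a current Standing Certificate is held — but (h) sets (g) aside: (h) operates — a home-based business operates on the lot. (i) operates (the lot is in a historic district), but is itself disapplied by (j): (j) operates against (i): the baseline figure is 771, under the 934 limit. Exception (c) does not apply.
Exception (d): the setback is at least 3 m on every side; the structure's height is 8 ft, under the 11 ft limit — every condition holds. But: (k) operates against (d): the reference index is 590, less than the 622 limit. (l) is not engaged (the Annual Certificate is not current), so (k) stands. (d) is therefore removed.
No exception displaces § 56.2.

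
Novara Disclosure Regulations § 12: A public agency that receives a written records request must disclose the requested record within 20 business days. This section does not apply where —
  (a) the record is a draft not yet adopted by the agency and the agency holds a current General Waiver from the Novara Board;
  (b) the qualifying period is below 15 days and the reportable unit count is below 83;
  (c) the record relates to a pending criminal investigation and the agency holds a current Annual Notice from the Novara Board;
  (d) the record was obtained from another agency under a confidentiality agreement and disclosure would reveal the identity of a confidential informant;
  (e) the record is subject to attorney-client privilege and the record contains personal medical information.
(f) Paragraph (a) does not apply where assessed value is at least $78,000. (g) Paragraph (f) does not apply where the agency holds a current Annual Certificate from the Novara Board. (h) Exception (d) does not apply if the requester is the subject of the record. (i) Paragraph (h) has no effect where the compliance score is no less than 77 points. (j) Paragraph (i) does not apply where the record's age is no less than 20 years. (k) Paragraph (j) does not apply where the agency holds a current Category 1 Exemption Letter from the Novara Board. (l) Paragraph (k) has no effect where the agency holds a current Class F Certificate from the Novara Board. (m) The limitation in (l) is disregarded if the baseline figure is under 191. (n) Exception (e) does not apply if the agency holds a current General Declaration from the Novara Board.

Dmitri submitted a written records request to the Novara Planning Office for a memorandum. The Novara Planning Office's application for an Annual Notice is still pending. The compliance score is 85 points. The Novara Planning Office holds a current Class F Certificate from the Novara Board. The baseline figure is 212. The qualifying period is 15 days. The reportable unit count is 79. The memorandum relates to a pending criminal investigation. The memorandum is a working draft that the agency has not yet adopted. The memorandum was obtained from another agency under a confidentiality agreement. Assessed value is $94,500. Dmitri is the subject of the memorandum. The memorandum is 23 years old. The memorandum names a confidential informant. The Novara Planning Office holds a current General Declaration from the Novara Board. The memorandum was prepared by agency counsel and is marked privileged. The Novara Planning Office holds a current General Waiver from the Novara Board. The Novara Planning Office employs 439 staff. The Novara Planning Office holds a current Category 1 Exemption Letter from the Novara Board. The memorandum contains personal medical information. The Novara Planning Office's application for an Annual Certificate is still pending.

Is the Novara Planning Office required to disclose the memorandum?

Yes — the Novara Planning Office must disclose the memorandum.

Exception (a): the memorandum is an unadopted draft; a current General Waiver is held — every condition holds. But applying paragraphs (f)–(g): (f) applies — assessed value is $94,500, meeting the $78,000 threshold. (g), which would lift (f), is inapplicable — there is no Annual Certificate in force. Exception (a) does not apply.
Exception (b) requires that the qualifying period is below 15 days; but the qualifying period is 15 days, not below 15 days, so (b) is unavailable.
Exception (c) does not apply: there is no Annual Notice in force.
All of (d)'s requirements are met (the memorandum was obtained under a confidentiality agreement; the memorandum names a confidential informant). However, paragraphs (h)–(m) must be considered: (h) operates against (d): Dmitri is the subject of the memorandum. (i) applies (the compliance score is 85 points, meeting the 77 points threshold), but is itself disapplied by (j): (j) applies — the record's age is 23 years, meeting the 20 years threshold. (k) would limit (j) — a current Category 1 Exemption Letter is held — but (l) sets (k) aside: (l) operates against (k): a current Class F Certificate is held. (m) is inapplicable (the baseline figure is 212, not under 191), so (l) stands. (d) is therefore removed.
Exception (e)'s conditions are all satisfied: the memorandum is privileged; the memorandum contains personal medical information. Turning to paragraph (n): (n) operates against (e): a current General Declaration is held. Exception (e) does not apply.
Every exception is unavailable, so the rule governs.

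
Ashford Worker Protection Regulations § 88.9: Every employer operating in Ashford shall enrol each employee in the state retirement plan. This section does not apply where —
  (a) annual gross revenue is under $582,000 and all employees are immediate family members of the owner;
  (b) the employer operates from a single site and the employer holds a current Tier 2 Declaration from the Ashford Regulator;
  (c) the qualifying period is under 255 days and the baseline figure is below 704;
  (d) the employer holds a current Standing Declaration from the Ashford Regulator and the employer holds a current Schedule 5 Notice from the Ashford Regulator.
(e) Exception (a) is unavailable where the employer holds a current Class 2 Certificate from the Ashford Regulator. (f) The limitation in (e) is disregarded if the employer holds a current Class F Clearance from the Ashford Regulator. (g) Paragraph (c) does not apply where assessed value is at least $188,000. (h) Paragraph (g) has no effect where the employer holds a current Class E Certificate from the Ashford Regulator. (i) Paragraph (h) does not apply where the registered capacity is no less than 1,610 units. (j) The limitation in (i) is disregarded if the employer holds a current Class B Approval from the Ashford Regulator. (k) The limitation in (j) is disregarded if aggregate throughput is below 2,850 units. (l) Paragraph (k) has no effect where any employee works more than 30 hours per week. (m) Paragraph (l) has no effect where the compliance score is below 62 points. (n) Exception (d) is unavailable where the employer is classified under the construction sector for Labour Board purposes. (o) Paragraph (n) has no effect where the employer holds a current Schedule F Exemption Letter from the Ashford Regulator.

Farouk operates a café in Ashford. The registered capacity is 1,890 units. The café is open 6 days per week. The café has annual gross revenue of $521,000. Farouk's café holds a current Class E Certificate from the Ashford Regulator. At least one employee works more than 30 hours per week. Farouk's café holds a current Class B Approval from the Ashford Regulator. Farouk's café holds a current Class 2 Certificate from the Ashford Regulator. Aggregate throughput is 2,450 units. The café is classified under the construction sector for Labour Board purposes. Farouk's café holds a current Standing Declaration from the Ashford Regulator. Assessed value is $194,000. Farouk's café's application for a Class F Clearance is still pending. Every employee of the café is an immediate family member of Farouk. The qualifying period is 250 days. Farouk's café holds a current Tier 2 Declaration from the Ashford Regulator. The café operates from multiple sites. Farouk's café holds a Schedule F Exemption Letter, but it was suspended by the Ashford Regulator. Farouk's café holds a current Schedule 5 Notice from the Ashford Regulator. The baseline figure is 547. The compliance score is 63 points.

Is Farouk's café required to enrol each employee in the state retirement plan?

No — exception (c) applies; Farouk's café is not required to enrol each employee in the state retirement plan.

Exception (a) is satisfied on its face — annual gross revenue is $521,000, under the $582,000 limit; every employee is an immediate family member. But: (e) operates against (a): a current Class 2 Certificate is held. (f), which would lift (e), is not engaged — the Class F Clearance is not current. Exception (a) does not apply.
Exception (b) does not apply: the employer operates from multiple sites.
Exception (c)'s conditions are all satisfied: the qualifying period is 250 days, under the 255 days limit; the baseline figure is 547, below the 704 limit. Applying paragraphs (g)–(m): (g) is engaged (assessed value is $194,000, meeting the $188,000 threshold), but is set aside by (h): (h) is triggered — a current Class E Certificate is held. (i) would limit (h) — the registered capacity is 1,890 units, meeting the 1,610 units threshold — but (j) sets (i) aside: (j) is engaged — a current Class B Approval is held. (k) is triggered (aggregate throughput is 2,450 units, below the 2,850 units limit), but is set aside by (l): (l) is triggered — at least one employee exceeds 30 hours/week. (m) is not engaged (the compliance score is 63 points, not below 62 points), so (l) stands. Exception (c) stands.
All of (d)'s requirements are met (a current Standing Declaration is held; a current Schedule 5 Notice is held). However, paragraphs (n)–(o) must be considered: (n) is triggered — the café is classified under the construction sector. (o) does not operate here (no current Schedule F Exemption Letter is held), so (n) stands. So (d) is unavailable.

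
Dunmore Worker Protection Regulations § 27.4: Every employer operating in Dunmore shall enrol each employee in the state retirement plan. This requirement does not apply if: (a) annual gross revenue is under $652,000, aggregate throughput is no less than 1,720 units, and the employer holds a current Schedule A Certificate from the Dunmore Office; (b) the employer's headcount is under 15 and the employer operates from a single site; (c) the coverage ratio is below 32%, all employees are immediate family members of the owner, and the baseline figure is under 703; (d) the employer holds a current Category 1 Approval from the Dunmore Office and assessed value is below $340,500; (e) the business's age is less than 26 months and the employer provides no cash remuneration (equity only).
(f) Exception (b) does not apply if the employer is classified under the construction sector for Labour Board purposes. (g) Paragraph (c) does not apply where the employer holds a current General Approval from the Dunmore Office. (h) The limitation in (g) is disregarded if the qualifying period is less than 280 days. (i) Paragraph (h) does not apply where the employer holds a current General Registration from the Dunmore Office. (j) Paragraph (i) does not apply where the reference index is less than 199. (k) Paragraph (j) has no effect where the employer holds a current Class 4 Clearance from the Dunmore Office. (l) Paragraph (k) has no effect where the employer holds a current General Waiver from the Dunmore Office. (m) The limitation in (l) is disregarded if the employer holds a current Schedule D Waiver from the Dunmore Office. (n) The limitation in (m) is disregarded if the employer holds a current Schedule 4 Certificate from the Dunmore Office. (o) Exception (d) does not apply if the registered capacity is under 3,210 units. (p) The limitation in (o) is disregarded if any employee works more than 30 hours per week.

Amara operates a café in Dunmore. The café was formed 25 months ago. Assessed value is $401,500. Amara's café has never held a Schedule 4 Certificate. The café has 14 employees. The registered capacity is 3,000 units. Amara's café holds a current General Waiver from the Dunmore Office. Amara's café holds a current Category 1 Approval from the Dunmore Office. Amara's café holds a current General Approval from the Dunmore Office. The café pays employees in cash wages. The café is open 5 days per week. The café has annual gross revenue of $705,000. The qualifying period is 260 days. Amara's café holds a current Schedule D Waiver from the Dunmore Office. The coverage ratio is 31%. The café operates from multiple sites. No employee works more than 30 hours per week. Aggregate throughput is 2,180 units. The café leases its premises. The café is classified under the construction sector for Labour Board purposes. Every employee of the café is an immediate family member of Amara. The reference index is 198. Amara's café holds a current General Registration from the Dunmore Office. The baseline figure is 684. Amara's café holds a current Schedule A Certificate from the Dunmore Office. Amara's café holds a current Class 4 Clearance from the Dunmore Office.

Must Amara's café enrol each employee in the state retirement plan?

Yes — Amara's café must enrol each employee in the state retirement plan.

Exception (a) fails — annual gross revenue is $705,000, not under $652,000.
Exception (b) fails — the employer operates from multiple sites.
Exception (c) is satisfied on its face — the coverage ratio is 31%, below the 32% limit; every employee is an immediate family member; the baseline figure is 684, under the 703 limit. Turning to paragraphs (g)–(n): (g) applies — a current General Approval is held. (h) applies (the qualifying period is 260 days, less than the 280 days limit), but is overridden by (i): (i) operates against (h): a current General Registration is held. (j) operates (the reference index is 198, less than the 199 limit), but is set aside by (k): (k) operates against (j): a current Class 4 Clearance is held. (l) applies (a current General Waiver is held), but is displaced by (m): (m) operates against (l): a current Schedule D Waiver is held. (n) is not engaged (there is no Schedule 4 Certificate in force), so (m) stands. So (c) is unavailable.
Exception (d) fails — assessed value is $401,500, not below $340,500.
Exception (e) requires that the employer provides no cash remuneration (equity only); but employees are paid cash wages, so (e) is unavailable.
No exception is made out. Amara's café falls within the general rule.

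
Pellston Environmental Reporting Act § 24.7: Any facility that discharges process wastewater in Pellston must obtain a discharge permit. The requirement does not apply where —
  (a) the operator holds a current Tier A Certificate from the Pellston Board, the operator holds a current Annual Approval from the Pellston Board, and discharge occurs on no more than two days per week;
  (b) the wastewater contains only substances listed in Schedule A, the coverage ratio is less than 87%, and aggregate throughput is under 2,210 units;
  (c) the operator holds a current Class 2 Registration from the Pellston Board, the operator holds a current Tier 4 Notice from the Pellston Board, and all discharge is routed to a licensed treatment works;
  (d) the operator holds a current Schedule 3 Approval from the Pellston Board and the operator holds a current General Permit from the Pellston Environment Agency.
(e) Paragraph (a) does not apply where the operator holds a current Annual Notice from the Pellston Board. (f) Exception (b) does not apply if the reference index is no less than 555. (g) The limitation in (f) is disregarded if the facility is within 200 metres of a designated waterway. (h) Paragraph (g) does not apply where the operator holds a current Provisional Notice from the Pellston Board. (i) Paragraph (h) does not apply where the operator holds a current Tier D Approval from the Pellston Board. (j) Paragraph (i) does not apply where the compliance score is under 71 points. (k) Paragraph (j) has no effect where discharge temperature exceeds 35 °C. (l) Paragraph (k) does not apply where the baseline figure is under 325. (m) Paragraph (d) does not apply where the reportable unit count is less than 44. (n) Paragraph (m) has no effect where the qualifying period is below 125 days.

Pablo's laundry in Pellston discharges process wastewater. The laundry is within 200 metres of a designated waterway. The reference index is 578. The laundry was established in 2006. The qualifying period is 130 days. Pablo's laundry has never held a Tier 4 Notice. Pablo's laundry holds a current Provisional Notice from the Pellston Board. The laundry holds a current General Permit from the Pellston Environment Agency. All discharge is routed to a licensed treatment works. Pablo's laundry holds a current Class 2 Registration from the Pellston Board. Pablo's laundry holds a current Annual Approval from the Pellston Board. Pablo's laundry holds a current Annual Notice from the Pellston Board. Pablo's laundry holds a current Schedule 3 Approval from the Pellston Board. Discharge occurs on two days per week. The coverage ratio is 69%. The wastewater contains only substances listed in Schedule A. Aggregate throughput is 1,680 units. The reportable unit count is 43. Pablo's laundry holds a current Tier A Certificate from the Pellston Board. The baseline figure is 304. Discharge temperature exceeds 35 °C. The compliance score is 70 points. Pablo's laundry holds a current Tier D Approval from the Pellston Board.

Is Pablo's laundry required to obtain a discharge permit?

All of (a)'s requirements are met (a current Tier A Certificate is held; a current Annual Approval is held; discharge occurs on no more than two days per week). But: (e) operates against (a): a current Annual Notice is held. Exception (a) does not apply.
Exception (b)'s conditions are all satisfied: the wastewater is Schedule-A-only; the coverage ratio is 69%, less than the 87% limit; aggregate throughput is 1,680 units, under the 2,210 units limit. But applying paragraphs (f)–(l): (f) is triggered — the reference index is 578, meeting the 555 threshold. (g) is engaged (the laundry is within 200 m of a designated waterway), but is overridden by (h): (h) operates against (g): a current Provisional Notice is held. (i) would limit (h) — a current Tier D Approval is held — but (j) sets (i) aside: (j) operates against (i): the compliance score is 70 points, under the 71 points limit. (k) would limit (j) — discharge temperature exceeds 35 °C — but (l) sets (k) aside: (l) is engaged — the baseline figure is 304, under the 325 limit. So (b) is unavailable.
Exception (c) fails — there is no Tier 4 Notice in force.
Exception (d)'s conditions are all satisfied: a current Schedule 3 Approval is held; a current General Permit is held. But applying paragraphs (m)–(n): (m) applies — the reportable unit count is 43, less than the 44 limit. (n) is inapplicable (the qualifying period is 130 days, not below 125 days), so (m) stands. (d) is therefore removed.
No exception is made out. Pablo's laundry falls within the general rule.

Yes — Pablo's laundry must obtain a discharge permit.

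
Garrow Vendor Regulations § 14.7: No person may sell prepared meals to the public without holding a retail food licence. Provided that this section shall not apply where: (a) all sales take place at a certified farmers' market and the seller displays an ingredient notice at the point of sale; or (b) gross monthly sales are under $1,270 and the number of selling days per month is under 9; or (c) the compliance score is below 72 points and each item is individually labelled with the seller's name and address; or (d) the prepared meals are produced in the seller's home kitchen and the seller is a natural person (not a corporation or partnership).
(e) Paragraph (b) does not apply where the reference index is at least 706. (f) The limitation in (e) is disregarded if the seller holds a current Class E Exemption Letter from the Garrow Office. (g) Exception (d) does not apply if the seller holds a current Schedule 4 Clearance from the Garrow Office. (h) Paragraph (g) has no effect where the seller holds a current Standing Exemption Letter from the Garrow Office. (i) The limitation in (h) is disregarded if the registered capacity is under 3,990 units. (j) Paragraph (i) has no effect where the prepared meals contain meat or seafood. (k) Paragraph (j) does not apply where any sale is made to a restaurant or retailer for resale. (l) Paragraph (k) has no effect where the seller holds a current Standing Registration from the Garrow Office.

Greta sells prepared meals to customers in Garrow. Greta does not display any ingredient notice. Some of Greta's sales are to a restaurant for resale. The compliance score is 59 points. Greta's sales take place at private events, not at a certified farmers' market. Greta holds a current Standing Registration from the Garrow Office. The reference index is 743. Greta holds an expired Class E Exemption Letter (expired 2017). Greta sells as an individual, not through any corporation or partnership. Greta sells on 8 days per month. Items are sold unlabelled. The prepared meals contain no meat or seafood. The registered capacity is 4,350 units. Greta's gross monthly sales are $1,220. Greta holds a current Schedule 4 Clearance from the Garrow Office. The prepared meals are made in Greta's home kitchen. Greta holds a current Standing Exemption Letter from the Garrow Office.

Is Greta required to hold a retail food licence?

Exception (a) does not apply: sales are at private events, not a certified farmers' market.
Exception (b): gross monthly sales are $1,220, under the $1,270 limit; the number of selling days per month is 8, under the 9 limit — every condition holds. Turning to paragraphs (e)–(f): (e) operates against (b): the reference index is 743, meeting the 706 threshold. (f) does not operate here (no current Class E Exemption Letter is held), so (e) stands. So (b) is unavailable.
Exception (c) fails — items are sold unlabelled.
Exception (d)'s conditions are all satisfied: the prepared meals are home-kitchen produced; the seller is a natural person. As to paragraphs (g)–(l): (g) operates (a current Schedule 4 Clearance is held), but is set aside by (h): (h) is triggered — a current Standing Exemption Letter is held. (i), which would lift (h), is inapplicable — the registered capacity is 4,350 units, not under 3,990 units. Exception (d) stands.

No — exception (d) applies; Greta is not required to hold a retail food licence.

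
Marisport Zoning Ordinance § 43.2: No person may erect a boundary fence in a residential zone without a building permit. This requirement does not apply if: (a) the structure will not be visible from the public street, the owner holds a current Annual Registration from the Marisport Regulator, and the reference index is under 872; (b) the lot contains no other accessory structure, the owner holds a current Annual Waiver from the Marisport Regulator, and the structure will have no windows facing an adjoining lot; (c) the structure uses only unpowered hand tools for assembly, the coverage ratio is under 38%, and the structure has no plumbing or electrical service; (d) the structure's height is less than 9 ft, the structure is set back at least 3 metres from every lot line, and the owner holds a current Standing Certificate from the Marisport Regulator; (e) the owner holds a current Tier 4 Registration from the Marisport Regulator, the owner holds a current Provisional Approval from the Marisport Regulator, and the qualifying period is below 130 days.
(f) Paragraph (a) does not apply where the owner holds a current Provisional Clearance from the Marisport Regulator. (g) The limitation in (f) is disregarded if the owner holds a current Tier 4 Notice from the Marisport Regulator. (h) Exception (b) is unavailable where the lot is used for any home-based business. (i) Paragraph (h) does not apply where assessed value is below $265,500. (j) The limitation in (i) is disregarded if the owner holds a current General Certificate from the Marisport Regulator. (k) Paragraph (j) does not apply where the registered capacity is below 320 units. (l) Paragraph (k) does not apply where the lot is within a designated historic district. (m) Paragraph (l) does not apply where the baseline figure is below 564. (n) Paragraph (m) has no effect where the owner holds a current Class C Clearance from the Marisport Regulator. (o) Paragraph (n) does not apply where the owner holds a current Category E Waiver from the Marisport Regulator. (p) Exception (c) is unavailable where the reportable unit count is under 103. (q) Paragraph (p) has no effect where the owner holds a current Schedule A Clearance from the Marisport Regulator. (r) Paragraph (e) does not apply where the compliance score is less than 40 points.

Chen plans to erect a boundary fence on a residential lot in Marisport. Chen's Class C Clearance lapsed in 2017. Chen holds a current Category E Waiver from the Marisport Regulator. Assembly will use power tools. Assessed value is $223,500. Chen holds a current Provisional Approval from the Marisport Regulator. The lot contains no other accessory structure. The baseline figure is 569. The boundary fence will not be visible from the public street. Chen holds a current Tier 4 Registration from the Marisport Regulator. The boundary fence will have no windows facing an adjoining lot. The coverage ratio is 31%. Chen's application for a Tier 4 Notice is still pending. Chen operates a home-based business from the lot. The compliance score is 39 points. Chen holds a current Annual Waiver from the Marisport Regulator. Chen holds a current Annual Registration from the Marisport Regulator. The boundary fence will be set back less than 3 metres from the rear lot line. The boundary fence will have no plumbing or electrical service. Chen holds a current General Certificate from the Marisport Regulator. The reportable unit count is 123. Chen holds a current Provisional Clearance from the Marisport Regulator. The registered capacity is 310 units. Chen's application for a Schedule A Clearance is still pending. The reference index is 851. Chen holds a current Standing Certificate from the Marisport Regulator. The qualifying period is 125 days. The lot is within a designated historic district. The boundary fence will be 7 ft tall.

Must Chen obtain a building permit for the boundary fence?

Yes — Chen must obtain a building permit.

All of (a)'s requirements are met (the structure will not be visible from the street; a current Annual Registration is held; the reference index is 851, under the 872 limit). But: (f) operates against (a): a current Provisional Clearance is held. (g) is not triggered (the Tier 4 Notice is not current), so (f) stands. (a) is therefore removed.
Exception (b): the lot has no other accessory structure; a current Annual Waiver is held; no windows face an adjoining lot — every condition holds. Turning to paragraphs (h)–(o): (h) applies — a home-based business operates on the lot. (i) operates (assessed value is $223,500, below the $265,500 limit), but is itself disapplied by (j): (j) is engaged — a current General Certificate is held. (k) would limit (j) — the registered capacity is 310 units, below the 320 units limit — but (l) sets (k) aside: (l) operates against (k): the lot is in a historic district. (m) does not operate here (the baseline figure is 569, not below 564), so (l) stands. (b) is therefore removed.
Exception (c) does not apply: assembly uses power tools.
Exception (d) does not apply: the rear setback is under 3 m.
All of (e)'s requirements are met (a current Tier 4 Registration is held; a current Provisional Approval is held; the qualifying period is 125 days, below the 130 days limit). However, paragraph (r) must be considered: (r) is engaged — the compliance score is 39 points, less than the 40 points limit. (e) is therefore removed.
None of the exceptions is available; § 43.2 applies in full.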